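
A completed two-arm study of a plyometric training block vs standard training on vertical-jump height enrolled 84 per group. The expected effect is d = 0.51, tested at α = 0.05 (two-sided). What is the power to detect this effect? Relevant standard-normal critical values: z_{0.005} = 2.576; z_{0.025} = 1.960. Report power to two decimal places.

For two equal groups, power = Φ(d·√(n/2) − z_{α/2}).
d·√(n/2) = 0.51 × √(84/2) = 0.51 × 6.481 = 3.305.
z_β = 3.305 − 1.960 = 1.345.
Power = Φ(1.345) = 0.911.

power ≈ 0.91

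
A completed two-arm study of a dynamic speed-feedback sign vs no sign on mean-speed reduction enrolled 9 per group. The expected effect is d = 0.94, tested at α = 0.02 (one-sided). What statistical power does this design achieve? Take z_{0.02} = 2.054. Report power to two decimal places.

For two equal groups, power = Φ(d·√(n/2) − z_{α}).
d·√(n/2) = 0.94 × √(9/2) = 0.94 × 2.121 = 1.994.
z_β = 1.994 − 2.054 = -0.060.
Power = Φ(-0.060) = 0.476.

power ≈ 0.48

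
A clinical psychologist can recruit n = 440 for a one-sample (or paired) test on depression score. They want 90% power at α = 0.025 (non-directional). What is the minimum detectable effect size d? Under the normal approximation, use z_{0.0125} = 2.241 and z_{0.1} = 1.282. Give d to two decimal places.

d_min ≈ 0.17

For a single sample (or paired design) of n = 440: d_min = (z_{α/2} + z_β)/√n.
z-sum = 2.241 + 1.282 = 3.523.
d_min = 3.523 / √440 = 3.523 / 20.976 = 0.168.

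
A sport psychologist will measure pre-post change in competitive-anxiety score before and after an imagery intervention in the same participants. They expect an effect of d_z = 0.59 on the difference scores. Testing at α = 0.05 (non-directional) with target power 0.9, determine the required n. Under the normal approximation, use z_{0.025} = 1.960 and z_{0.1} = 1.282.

For a paired (one-sample on differences) test: n = ((z_{α/2} + z_β) / d)².
z_{α/2} + z_β = 1.960 + 1.282 = 3.242.
n = (3.242 / 0.59)² = 5.495² = 30.19.
Round up.

n = 31 pairs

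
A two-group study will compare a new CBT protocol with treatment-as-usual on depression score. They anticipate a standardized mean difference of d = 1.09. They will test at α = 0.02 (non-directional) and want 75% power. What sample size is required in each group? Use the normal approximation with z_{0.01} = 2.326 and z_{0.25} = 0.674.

For two independent groups with equal n: n = 2·((z_{α/2} + z_β) / d)².
z_{α/2} + z_β = 2.326 + 0.674 = 3.000.
n = 2 × (3.000 / 1.09)² = 2 × 2.752² = 2 × 7.58 = 15.2.
Round up to the next whole participant.

n = 16 per group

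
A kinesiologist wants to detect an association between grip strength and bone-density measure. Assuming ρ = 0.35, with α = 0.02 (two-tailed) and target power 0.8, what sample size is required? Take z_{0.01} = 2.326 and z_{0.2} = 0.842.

Fisher's z: C = ½·ln((1+r)/(1−r)) = ½·ln(2.0769) = 0.3654.
n = ((z_{α/2} + z_β)/C)² + 3.
(2.326 + 0.842) / 0.3654 = 3.168 / 0.3654 = 8.670.
n = 8.670² + 3 = 75.17 + 3 = 78.2.
Round up.

n = 79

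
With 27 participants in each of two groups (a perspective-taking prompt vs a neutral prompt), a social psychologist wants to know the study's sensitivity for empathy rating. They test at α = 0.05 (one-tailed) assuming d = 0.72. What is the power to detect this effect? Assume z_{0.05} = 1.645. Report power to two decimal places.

For two equal groups, power = Φ(d·√(n/2) − z_{α}).
d·√(n/2) = 0.72 × √(27/2) = 0.72 × 3.674 = 2.645.
z_β = 2.645 − 1.645 = 1.000.
Power = Φ(1.000) = 0.841.

power ≈ 0.84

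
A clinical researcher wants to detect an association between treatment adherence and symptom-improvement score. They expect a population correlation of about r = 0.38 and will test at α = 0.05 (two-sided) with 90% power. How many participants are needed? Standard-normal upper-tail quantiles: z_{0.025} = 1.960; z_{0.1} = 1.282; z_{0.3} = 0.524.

Fisher's z: C = ½·ln((1+r)/(1−r)) = ½·ln(2.2258) = 0.4001.
n = ((z_{α/2} + z_β)/C)² + 3.
(1.960 + 1.282) / 0.4001 = 3.242 / 0.4001 = 8.103.
n = 8.103² + 3 = 65.66 + 3 = 68.7.
Round up.

n = 69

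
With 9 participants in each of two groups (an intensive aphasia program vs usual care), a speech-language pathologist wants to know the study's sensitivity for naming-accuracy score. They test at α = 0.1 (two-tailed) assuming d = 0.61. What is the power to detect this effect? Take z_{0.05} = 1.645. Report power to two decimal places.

For two equal groups, power = Φ(d·√(n/2) − z_{α/2}).
d·√(n/2) = 0.61 × √(9/2) = 0.61 × 2.121 = 1.294.
z_β = 1.294 − 1.645 = -0.351.
Power = Φ(-0.351) = 0.363.

power ≈ 0.36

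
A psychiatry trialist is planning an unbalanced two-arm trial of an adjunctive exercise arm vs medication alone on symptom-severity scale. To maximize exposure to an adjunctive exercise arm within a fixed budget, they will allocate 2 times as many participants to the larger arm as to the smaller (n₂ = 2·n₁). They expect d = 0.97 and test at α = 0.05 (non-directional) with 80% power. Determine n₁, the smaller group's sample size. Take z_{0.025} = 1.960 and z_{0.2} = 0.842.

With allocation ratio k = n₂/n₁ = 2, Var(x̄₁−x̄₂) = σ²(1/n₁ + 1/(k·n₁)) = σ²·(k+1)/(k·n₁).
So n₁ = (1 + 1/k)·((z_{α/2} + z_β)/d)² = 1.500 × (2.802/0.97)².
n₁ = 1.500 × 8.34 = 12.5.
Round up: n₁ = 13, giving n₂ = 2 × 13 = 26.

n₁ = 13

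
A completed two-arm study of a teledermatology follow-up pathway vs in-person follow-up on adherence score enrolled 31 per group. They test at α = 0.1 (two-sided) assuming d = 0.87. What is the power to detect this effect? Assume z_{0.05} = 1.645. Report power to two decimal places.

power ≈ 0.96

For two equal groups, power = Φ(d·√(n/2) − z_{α/2}).
d·√(n/2) = 0.87 × √(31/2) = 0.87 × 3.937 = 3.425.
z_β = 3.425 − 1.645 = 1.780.
Power = Φ(1.780) = 0.962.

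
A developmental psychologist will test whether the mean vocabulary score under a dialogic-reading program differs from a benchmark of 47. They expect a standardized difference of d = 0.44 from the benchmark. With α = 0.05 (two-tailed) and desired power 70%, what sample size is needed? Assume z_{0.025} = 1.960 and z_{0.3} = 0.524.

For a one-sample test: n = ((z_{α/2} + z_β) / d)².
z_{α/2} + z_β = 1.960 + 0.524 = 2.484.
n = (2.484 / 0.44)² = 5.645² = 31.87.
Round up.

n = 32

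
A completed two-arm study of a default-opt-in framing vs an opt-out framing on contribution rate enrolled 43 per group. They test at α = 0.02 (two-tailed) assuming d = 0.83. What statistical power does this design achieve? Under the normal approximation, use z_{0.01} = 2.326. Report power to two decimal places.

For two equal groups, power = Φ(d·√(n/2) − z_{α/2}).
d·√(n/2) = 0.83 × √(43/2) = 0.83 × 4.637 = 3.849.
z_β = 3.849 − 2.326 = 1.523.
Power = Φ(1.523) = 0.936.

power ≈ 0.94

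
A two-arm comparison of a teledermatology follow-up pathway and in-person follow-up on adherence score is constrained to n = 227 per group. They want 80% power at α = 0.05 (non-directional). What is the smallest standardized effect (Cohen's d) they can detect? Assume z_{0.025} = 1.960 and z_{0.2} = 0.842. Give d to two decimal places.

For two independent groups of n = 227 each: d_min = (z_{α/2} + z_β)·√(2/n).
z-sum = 1.960 + 0.842 = 2.802.
d_min = 2.802 × √(2/227) = 2.802 × 0.0939 = 0.263.

d_min ≈ 0.26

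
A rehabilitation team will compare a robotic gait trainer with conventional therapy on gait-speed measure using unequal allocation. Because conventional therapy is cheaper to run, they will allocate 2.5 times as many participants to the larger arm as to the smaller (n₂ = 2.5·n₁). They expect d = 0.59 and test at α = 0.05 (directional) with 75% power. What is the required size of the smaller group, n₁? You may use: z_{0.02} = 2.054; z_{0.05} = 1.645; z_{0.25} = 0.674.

n₁ = 22

With allocation ratio k = n₂/n₁ = 2.5, Var(x̄₁−x̄₂) = σ²(1/n₁ + 1/(k·n₁)) = σ²·(k+1)/(k·n₁).
So n₁ = (1 + 1/k)·((z_{α} + z_β)/d)² = 1.400 × (2.319/0.59)².
n₁ = 1.400 × 15.45 = 21.6.
Round up: n₁ = 22, giving n₂ = 2.5 × 22 = 55.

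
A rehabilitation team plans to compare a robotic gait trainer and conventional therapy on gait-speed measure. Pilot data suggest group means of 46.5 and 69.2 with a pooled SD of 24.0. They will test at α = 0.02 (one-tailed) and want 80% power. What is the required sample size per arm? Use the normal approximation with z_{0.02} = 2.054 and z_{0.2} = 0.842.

n = 19 per group

Cohen's d = |M₁ − M₂| / SD_pooled = |46.5 − 69.2| / 24.0 = 22.7 / 24.0 = 0.946.
For two independent groups with equal n: n = 2·((z_{α} + z_β) / d)².
z_{α} + z_β = 2.054 + 0.842 = 2.896.
n = 2 × (2.896 / 0.946)² = 2 × 3.061² = 2 × 9.37 = 18.7.
Round up to the next whole participant.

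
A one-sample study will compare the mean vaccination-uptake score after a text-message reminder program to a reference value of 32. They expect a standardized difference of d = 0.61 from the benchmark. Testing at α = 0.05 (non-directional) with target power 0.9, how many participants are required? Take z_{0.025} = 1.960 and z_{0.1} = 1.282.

n = 29

For a one-sample test: n = ((z_{α/2} + z_β) / d)².
z_{α/2} + z_β = 1.960 + 1.282 = 3.242.
n = (3.242 / 0.61)² = 5.315² = 28.25.
Round up.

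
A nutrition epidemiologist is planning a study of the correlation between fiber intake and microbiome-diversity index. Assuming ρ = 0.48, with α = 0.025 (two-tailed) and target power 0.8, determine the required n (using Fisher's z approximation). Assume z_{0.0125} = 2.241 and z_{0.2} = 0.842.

Fisher's z: C = ½·ln((1+r)/(1−r)) = ½·ln(2.8462) = 0.5230.
n = ((z_{α/2} + z_β)/C)² + 3.
(2.241 + 0.842) / 0.5230 = 3.083 / 0.5230 = 5.895.
n = 5.895² + 3 = 34.75 + 3 = 37.7.
Round up.

n = 38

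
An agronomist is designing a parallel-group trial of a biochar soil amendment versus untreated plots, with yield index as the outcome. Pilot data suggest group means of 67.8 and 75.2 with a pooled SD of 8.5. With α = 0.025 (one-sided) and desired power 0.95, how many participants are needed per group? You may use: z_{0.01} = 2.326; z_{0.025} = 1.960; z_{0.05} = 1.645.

Cohen's d = |M₁ − M₂| / SD_pooled = |67.8 − 75.2| / 8.5 = 7.4 / 8.5 = 0.871.
For two independent groups with equal n: n = 2·((z_{α} + z_β) / d)².
z_{α} + z_β = 1.960 + 1.645 = 3.605.
n = 2 × (3.605 / 0.871)² = 2 × 4.139² = 2 × 17.13 = 34.3.
Round up to the next whole participant.

n = 35 per group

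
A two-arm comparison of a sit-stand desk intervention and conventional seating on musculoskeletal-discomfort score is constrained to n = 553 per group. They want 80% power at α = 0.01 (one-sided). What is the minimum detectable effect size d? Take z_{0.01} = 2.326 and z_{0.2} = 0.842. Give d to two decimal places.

d_min ≈ 0.19

For two independent groups of n = 553 each: d_min = (z_{α} + z_β)·√(2/n).
z-sum = 2.326 + 0.842 = 3.168.
d_min = 3.168 × √(2/553) = 3.168 × 0.0601 = 0.191.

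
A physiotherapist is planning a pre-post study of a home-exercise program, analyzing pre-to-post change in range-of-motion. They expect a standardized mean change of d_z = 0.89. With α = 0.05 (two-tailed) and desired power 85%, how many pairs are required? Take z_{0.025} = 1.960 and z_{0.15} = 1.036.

For a paired (one-sample on differences) test: n = ((z_{α/2} + z_β) / d)².
z_{α/2} + z_β = 1.960 + 1.036 = 2.996.
n = (2.996 / 0.89)² = 3.366² = 11.33.
Round up.

n = 12 pairs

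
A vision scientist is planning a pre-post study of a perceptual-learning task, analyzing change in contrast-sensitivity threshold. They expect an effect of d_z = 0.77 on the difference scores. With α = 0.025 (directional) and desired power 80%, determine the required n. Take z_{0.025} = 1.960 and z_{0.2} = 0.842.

For a paired (one-sample on differences) test: n = ((z_{α} + z_β) / d)².
z_{α} + z_β = 1.960 + 0.842 = 2.802.
n = (2.802 / 0.77)² = 3.639² = 13.24.
Round up.

n = 14 pairs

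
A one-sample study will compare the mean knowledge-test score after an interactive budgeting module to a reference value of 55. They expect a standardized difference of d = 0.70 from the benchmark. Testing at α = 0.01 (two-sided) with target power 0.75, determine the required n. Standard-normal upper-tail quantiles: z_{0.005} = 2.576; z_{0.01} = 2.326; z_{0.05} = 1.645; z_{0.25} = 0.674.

n = 22

For a one-sample test: n = ((z_{α/2} + z_β) / d)².
z_{α/2} + z_β = 2.576 + 0.674 = 3.250.
n = (3.250 / 0.70)² = 4.643² = 21.56.
Round up.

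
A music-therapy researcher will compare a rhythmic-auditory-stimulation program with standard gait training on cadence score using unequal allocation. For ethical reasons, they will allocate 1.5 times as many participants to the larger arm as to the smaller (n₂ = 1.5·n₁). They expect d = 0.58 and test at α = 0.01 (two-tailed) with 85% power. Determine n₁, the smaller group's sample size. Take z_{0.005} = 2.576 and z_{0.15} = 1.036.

n₁ = 65

With allocation ratio k = n₂/n₁ = 1.5, Var(x̄₁−x̄₂) = σ²(1/n₁ + 1/(k·n₁)) = σ²·(k+1)/(k·n₁).
So n₁ = (1 + 1/k)·((z_{α/2} + z_β)/d)² = 1.667 × (3.612/0.58)².
n₁ = 1.667 × 38.78 = 64.6.
Round up: n₁ = 65, giving n₂ = ⌈1.5 × 65⌉ = ⌈97.5⌉ = 98.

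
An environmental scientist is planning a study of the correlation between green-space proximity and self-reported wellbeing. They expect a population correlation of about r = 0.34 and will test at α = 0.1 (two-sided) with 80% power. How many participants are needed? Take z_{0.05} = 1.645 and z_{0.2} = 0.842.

Fisher's z: C = ½·ln((1+r)/(1−r)) = ½·ln(2.0303) = 0.3541.
n = ((z_{α/2} + z_β)/C)² + 3.
(1.645 + 0.842) / 0.3541 = 2.487 / 0.3541 = 7.023.
n = 7.023² + 3 = 49.33 + 3 = 52.3.
Round up.

n = 53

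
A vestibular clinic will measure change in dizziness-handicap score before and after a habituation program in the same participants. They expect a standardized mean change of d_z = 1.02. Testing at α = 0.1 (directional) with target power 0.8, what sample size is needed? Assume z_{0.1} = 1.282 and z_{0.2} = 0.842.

n = 5 pairs

For a paired (one-sample on differences) test: n = ((z_{α} + z_β) / d)².
z_{α} + z_β = 1.282 + 0.842 = 2.124.
n = (2.124 / 1.02)² = 2.082² = 4.34.
Round up.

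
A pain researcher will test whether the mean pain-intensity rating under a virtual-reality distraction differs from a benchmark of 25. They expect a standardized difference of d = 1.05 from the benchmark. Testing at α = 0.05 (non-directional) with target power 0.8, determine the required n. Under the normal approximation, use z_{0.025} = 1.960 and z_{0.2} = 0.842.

n = 8

For a one-sample test: n = ((z_{α/2} + z_β) / d)².
z_{α/2} + z_β = 1.960 + 0.842 = 2.802.
n = (2.802 / 1.05)² = 2.669² = 7.12.
Round up.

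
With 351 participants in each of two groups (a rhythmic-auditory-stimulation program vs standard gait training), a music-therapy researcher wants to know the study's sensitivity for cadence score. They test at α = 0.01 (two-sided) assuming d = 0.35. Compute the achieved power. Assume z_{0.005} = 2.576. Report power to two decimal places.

For two equal groups, power = Φ(d·√(n/2) − z_{α/2}).
d·√(n/2) = 0.35 × √(351/2) = 0.35 × 13.248 = 4.637.
z_β = 4.637 − 2.576 = 2.061.
Power = Φ(2.061) = 0.980.

power ≈ 0.98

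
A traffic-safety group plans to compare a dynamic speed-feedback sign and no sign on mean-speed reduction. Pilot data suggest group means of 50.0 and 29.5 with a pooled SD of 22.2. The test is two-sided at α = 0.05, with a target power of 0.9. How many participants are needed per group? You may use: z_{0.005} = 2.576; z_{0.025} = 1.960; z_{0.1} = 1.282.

n = 25 per group

Cohen's d = |M₁ − M₂| / SD_pooled = |50.0 − 29.5| / 22.2 = 20.5 / 22.2 = 0.923.
For two independent groups with equal n: n = 2·((z_{α/2} + z_β) / d)².
z_{α/2} + z_β = 1.960 + 1.282 = 3.242.
n = 2 × (3.242 / 0.923)² = 2 × 3.512² = 2 × 12.34 = 24.7.
Round up to the next whole participant.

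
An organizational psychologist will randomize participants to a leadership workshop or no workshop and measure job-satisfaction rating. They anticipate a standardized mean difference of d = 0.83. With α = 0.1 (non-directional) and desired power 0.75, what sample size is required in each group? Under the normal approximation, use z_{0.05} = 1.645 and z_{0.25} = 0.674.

For two independent groups with equal n: n = 2·((z_{α/2} + z_β) / d)².
z_{α/2} + z_β = 1.645 + 0.674 = 2.319.
n = 2 × (2.319 / 0.83)² = 2 × 2.794² = 2 × 7.81 = 15.6.
Round up to the next whole participant.

n = 16 per group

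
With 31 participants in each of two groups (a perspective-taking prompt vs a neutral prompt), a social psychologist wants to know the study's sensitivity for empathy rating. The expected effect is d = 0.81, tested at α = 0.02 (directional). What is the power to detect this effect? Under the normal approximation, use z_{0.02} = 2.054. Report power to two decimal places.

power ≈ 0.87

For two equal groups, power = Φ(d·√(n/2) − z_{α}).
d·√(n/2) = 0.81 × √(31/2) = 0.81 × 3.937 = 3.189.
z_β = 3.189 − 2.054 = 1.135.
Power = Φ(1.135) = 0.872.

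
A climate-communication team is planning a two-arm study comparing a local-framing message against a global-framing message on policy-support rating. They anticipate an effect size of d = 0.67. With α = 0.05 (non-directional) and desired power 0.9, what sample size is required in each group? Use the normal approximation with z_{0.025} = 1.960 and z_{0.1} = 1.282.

n = 47 per group

For two independent groups with equal n: n = 2·((z_{α/2} + z_β) / d)².
z_{α/2} + z_β = 1.960 + 1.282 = 3.242.
n = 2 × (3.242 / 0.67)² = 2 × 4.839² = 2 × 23.41 = 46.8.
Round up to the next whole participant.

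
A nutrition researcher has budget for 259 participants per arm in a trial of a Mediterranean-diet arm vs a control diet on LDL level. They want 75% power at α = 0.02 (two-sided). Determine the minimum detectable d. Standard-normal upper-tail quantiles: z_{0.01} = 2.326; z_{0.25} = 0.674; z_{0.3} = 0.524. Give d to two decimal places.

d_min ≈ 0.26

For two independent groups of n = 259 each: d_min = (z_{α/2} + z_β)·√(2/n).
z-sum = 2.326 + 0.674 = 3.000.
d_min = 3.000 × √(2/259) = 3.000 × 0.0879 = 0.264.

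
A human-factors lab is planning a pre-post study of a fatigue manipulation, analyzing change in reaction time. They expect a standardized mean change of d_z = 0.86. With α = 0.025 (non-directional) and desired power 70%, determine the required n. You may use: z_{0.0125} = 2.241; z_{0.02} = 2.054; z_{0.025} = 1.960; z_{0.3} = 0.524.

n = 11 pairs

For a paired (one-sample on differences) test: n = ((z_{α/2} + z_β) / d)².
z_{α/2} + z_β = 2.241 + 0.524 = 2.765.
n = (2.765 / 0.86)² = 3.215² = 10.34.
Round up.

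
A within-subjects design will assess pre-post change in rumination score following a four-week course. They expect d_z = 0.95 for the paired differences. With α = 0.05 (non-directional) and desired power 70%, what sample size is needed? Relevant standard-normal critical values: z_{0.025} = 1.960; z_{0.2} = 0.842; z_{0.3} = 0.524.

For a paired (one-sample on differences) test: n = ((z_{α/2} + z_β) / d)².
z_{α/2} + z_β = 1.960 + 0.524 = 2.484.
n = (2.484 / 0.95)² = 2.615² = 6.84.
Round up.

n = 7 pairs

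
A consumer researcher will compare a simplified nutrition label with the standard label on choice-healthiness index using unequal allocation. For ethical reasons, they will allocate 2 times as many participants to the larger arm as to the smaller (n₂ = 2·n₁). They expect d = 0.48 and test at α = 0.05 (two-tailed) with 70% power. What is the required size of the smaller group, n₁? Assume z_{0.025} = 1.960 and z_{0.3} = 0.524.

With allocation ratio k = n₂/n₁ = 2, Var(x̄₁−x̄₂) = σ²(1/n₁ + 1/(k·n₁)) = σ²·(k+1)/(k·n₁).
So n₁ = (1 + 1/k)·((z_{α/2} + z_β)/d)² = 1.500 × (2.484/0.48)².
n₁ = 1.500 × 26.78 = 40.2.
Round up: n₁ = 41, giving n₂ = 2 × 41 = 82.

n₁ = 41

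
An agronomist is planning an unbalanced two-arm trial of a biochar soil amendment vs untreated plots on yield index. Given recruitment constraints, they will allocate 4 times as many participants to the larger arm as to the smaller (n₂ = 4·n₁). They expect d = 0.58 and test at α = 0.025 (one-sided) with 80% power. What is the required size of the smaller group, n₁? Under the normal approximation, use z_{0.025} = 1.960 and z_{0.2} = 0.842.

n₁ = 30

With allocation ratio k = n₂/n₁ = 4, Var(x̄₁−x̄₂) = σ²(1/n₁ + 1/(k·n₁)) = σ²·(k+1)/(k·n₁).
So n₁ = (1 + 1/k)·((z_{α} + z_β)/d)² = 1.250 × (2.802/0.58)².
n₁ = 1.250 × 23.34 = 29.2.
Round up: n₁ = 30, giving n₂ = 4 × 30 = 120.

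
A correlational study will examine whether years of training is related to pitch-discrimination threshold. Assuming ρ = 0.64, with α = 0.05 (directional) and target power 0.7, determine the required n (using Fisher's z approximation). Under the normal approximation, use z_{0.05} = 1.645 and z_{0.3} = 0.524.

n = 12

Fisher's z: C = ½·ln((1+r)/(1−r)) = ½·ln(4.5556) = 0.7582.
n = ((z_{α} + z_β)/C)² + 3.
(1.645 + 0.524) / 0.7582 = 2.169 / 0.7582 = 2.861.
n = 2.861² + 3 = 8.18 + 3 = 11.2.
Round up.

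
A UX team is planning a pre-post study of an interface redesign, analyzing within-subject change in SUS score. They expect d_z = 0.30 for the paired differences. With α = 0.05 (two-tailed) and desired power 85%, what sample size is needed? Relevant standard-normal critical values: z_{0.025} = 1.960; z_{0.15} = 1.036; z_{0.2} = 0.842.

For a paired (one-sample on differences) test: n = ((z_{α/2} + z_β) / d)².
z_{α/2} + z_β = 1.960 + 1.036 = 2.996.
n = (2.996 / 0.30)² = 9.987² = 99.73.
Round up.

n = 100 pairs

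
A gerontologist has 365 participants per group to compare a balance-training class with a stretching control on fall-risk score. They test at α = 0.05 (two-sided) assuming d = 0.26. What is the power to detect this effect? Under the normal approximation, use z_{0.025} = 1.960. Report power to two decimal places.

For two equal groups, power = Φ(d·√(n/2) − z_{α/2}).
d·√(n/2) = 0.26 × √(365/2) = 0.26 × 13.509 = 3.512.
z_β = 3.512 − 1.960 = 1.552.
Power = Φ(1.552) = 0.940.

power ≈ 0.94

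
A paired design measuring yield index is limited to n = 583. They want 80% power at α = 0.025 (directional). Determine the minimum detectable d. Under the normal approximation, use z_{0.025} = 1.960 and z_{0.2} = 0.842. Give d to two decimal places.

For a single sample (or paired design) of n = 583: d_min = (z_{α} + z_β)/√n.
z-sum = 1.960 + 0.842 = 2.802.
d_min = 2.802 / √583 = 2.802 / 24.145 = 0.116.

d_min ≈ 0.12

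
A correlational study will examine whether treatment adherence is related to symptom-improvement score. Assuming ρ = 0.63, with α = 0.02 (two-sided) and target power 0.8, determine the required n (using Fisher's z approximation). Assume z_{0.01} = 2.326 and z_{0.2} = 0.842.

Fisher's z: C = ½·ln((1+r)/(1−r)) = ½·ln(4.4054) = 0.7414.
n = ((z_{α/2} + z_β)/C)² + 3.
(2.326 + 0.842) / 0.7414 = 3.168 / 0.7414 = 4.273.
n = 4.273² + 3 = 18.26 + 3 = 21.3.
Round up.

n = 22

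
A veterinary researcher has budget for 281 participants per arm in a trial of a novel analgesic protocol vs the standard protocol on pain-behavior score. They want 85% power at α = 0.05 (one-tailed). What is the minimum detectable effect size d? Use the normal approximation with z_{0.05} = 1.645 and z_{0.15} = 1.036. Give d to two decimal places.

d_min ≈ 0.23

For two independent groups of n = 281 each: d_min = (z_{α} + z_β)·√(2/n).
z-sum = 1.645 + 1.036 = 2.681.
d_min = 2.681 × √(2/281) = 2.681 × 0.0844 = 0.226.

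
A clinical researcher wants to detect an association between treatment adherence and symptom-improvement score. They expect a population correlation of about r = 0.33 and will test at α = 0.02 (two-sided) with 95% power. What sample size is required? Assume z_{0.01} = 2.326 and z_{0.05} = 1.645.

Fisher's z: C = ½·ln((1+r)/(1−r)) = ½·ln(1.9851) = 0.3428.
n = ((z_{α/2} + z_β)/C)² + 3.
(2.326 + 1.645) / 0.3428 = 3.971 / 0.3428 = 11.584.
n = 11.584² + 3 = 134.19 + 3 = 137.2.
Round up.

n = 138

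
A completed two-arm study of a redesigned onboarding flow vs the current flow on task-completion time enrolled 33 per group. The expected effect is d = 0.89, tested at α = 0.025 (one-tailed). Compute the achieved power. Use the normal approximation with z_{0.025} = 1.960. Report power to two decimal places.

For two equal groups, power = Φ(d·√(n/2) − z_{α}).
d·√(n/2) = 0.89 × √(33/2) = 0.89 × 4.062 = 3.615.
z_β = 3.615 − 1.960 = 1.655.
Power = Φ(1.655) = 0.951.

power ≈ 0.95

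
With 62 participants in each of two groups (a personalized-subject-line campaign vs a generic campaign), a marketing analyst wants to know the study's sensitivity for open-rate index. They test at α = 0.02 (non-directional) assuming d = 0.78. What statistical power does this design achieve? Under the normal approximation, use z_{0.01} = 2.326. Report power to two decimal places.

For two equal groups, power = Φ(d·√(n/2) − z_{α/2}).
d·√(n/2) = 0.78 × √(62/2) = 0.78 × 5.568 = 4.343.
z_β = 4.343 − 2.326 = 2.017.
Power = Φ(2.017) = 0.978.

power ≈ 0.98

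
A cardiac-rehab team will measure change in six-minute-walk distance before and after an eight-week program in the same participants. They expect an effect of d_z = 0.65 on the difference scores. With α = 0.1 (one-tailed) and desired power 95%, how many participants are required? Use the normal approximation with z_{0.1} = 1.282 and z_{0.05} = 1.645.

n = 21 pairs

For a paired (one-sample on differences) test: n = ((z_{α} + z_β) / d)².
z_{α} + z_β = 1.282 + 1.645 = 2.927.
n = (2.927 / 0.65)² = 4.503² = 20.28.
Round up.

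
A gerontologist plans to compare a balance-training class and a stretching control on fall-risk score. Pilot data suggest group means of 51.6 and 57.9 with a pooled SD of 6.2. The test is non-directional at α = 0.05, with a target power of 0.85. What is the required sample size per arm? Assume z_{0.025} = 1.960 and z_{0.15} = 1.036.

n = 18 per group

Cohen's d = |M₁ − M₂| / SD_pooled = |51.6 − 57.9| / 6.2 = 6.3 / 6.2 = 1.016.
For two independent groups with equal n: n = 2·((z_{α/2} + z_β) / d)².
z_{α/2} + z_β = 1.960 + 1.036 = 2.996.
n = 2 × (2.996 / 1.016)² = 2 × 2.949² = 2 × 8.70 = 17.4.
Round up to the next whole participant.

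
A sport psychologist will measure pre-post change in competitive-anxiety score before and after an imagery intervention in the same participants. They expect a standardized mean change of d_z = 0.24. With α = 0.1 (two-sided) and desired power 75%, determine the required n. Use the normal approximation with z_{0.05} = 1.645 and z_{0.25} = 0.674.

For a paired (one-sample on differences) test: n = ((z_{α/2} + z_β) / d)².
z_{α/2} + z_β = 1.645 + 0.674 = 2.319.
n = (2.319 / 0.24)² = 9.662² = 93.36.
Round up.

n = 94 pairs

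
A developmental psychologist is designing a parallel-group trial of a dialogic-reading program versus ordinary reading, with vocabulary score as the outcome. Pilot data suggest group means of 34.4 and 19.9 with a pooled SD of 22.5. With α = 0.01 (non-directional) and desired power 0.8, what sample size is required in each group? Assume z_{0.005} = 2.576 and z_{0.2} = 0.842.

n = 57 per group

Cohen's d = |M₁ − M₂| / SD_pooled = |34.4 − 19.9| / 22.5 = 14.5 / 22.5 = 0.644.
For two independent groups with equal n: n = 2·((z_{α/2} + z_β) / d)².
z_{α/2} + z_β = 2.576 + 0.842 = 3.418.
n = 2 × (3.418 / 0.644)² = 2 × 5.307² = 2 × 28.17 = 56.3.
Round up to the next whole participant.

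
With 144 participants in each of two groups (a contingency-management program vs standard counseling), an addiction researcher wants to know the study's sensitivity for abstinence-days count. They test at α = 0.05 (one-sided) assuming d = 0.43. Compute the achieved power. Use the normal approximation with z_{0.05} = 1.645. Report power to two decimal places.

For two equal groups, power = Φ(d·√(n/2) − z_{α}).
d·√(n/2) = 0.43 × √(144/2) = 0.43 × 8.485 = 3.649.
z_β = 3.649 − 1.645 = 2.004.
Power = Φ(2.004) = 0.977.

power ≈ 0.98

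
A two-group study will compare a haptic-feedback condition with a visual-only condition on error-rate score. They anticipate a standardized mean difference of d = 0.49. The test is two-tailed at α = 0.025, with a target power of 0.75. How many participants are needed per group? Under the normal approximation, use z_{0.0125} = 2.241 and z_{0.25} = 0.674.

n = 71 per group

For two independent groups with equal n: n = 2·((z_{α/2} + z_β) / d)².
z_{α/2} + z_β = 2.241 + 0.674 = 2.915.
n = 2 × (2.915 / 0.49)² = 2 × 5.949² = 2 × 35.39 = 70.8.
Round up to the next whole participant.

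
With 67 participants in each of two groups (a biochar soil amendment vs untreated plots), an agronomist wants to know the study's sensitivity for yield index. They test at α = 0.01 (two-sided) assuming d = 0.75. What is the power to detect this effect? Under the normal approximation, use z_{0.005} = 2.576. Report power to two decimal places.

power ≈ 0.96

For two equal groups, power = Φ(d·√(n/2) − z_{α/2}).
d·√(n/2) = 0.75 × √(67/2) = 0.75 × 5.788 = 4.341.
z_β = 4.341 − 2.576 = 1.765.
Power = Φ(1.765) = 0.961.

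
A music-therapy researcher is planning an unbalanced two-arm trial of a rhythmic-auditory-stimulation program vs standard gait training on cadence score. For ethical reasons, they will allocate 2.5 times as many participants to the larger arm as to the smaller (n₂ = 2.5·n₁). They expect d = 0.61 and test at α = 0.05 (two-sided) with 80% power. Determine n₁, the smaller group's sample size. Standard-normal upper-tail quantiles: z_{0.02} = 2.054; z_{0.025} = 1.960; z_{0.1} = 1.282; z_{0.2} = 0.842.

n₁ = 30

With allocation ratio k = n₂/n₁ = 2.5, Var(x̄₁−x̄₂) = σ²(1/n₁ + 1/(k·n₁)) = σ²·(k+1)/(k·n₁).
So n₁ = (1 + 1/k)·((z_{α/2} + z_β)/d)² = 1.400 × (2.802/0.61)².
n₁ = 1.400 × 21.10 = 29.5.
Round up: n₁ = 30, giving n₂ = 2.5 × 30 = 75.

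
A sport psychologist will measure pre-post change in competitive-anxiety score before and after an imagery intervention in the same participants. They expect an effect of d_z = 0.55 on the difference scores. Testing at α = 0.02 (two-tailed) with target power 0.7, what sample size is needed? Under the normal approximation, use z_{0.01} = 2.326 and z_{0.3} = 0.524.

For a paired (one-sample on differences) test: n = ((z_{α/2} + z_β) / d)².
z_{α/2} + z_β = 2.326 + 0.524 = 2.850.
n = (2.850 / 0.55)² = 5.182² = 26.85.
Round up.

n = 27 pairs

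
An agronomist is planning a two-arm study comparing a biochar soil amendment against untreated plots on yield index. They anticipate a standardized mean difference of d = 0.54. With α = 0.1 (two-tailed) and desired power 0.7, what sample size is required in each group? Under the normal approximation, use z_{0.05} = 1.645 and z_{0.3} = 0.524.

For two independent groups with equal n: n = 2·((z_{α/2} + z_β) / d)².
z_{α/2} + z_β = 1.645 + 0.524 = 2.169.
n = 2 × (2.169 / 0.54)² = 2 × 4.017² = 2 × 16.13 = 32.3.
Round up to the next whole participant.

n = 33 per group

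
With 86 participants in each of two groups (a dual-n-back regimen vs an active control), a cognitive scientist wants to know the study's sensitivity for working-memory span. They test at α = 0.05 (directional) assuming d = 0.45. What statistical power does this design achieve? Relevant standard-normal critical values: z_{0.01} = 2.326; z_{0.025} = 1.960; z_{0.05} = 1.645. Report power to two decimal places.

power ≈ 0.90

For two equal groups, power = Φ(d·√(n/2) − z_{α}).
d·√(n/2) = 0.45 × √(86/2) = 0.45 × 6.557 = 2.951.
z_β = 2.951 − 1.645 = 1.306.
Power = Φ(1.306) = 0.904.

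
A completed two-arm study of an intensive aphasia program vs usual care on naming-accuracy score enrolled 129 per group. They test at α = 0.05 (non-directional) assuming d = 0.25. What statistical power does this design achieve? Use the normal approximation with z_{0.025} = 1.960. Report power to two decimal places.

power ≈ 0.52

For two equal groups, power = Φ(d·√(n/2) − z_{α/2}).
d·√(n/2) = 0.25 × √(129/2) = 0.25 × 8.031 = 2.008.
z_β = 2.008 − 1.960 = 0.048.
Power = Φ(0.048) = 0.519.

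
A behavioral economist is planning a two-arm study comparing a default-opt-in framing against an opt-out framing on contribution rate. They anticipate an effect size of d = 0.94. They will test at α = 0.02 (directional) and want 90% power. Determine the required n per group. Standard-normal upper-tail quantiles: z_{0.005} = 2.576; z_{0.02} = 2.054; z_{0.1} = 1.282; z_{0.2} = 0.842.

n = 26 per group

For two independent groups with equal n: n = 2·((z_{α} + z_β) / d)².
z_{α} + z_β = 2.054 + 1.282 = 3.336.
n = 2 × (3.336 / 0.94)² = 2 × 3.549² = 2 × 12.59 = 25.2.
Round up to the next whole participant.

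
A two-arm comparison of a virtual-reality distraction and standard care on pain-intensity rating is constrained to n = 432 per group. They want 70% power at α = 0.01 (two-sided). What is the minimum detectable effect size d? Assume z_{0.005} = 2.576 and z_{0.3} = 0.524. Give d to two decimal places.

d_min ≈ 0.21

For two independent groups of n = 432 each: d_min = (z_{α/2} + z_β)·√(2/n).
z-sum = 2.576 + 0.524 = 3.100.
d_min = 3.100 × √(2/432) = 3.100 × 0.0680 = 0.211.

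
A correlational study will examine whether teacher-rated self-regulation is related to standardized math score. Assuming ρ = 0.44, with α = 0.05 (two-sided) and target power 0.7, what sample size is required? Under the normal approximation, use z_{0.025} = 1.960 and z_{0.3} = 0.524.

n = 31

Fisher's z: C = ½·ln((1+r)/(1−r)) = ½·ln(2.5714) = 0.4722.
n = ((z_{α/2} + z_β)/C)² + 3.
(1.960 + 0.524) / 0.4722 = 2.484 / 0.4722 = 5.260.
n = 5.260² + 3 = 27.67 + 3 = 30.7.
Round up.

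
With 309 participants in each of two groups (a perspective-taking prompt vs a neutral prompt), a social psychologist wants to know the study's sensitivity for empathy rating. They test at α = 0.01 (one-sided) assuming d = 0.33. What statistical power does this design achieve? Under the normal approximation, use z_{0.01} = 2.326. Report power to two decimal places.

For two equal groups, power = Φ(d·√(n/2) − z_{α}).
d·√(n/2) = 0.33 × √(309/2) = 0.33 × 12.430 = 4.102.
z_β = 4.102 − 2.326 = 1.776.
Power = Φ(1.776) = 0.962.

power ≈ 0.96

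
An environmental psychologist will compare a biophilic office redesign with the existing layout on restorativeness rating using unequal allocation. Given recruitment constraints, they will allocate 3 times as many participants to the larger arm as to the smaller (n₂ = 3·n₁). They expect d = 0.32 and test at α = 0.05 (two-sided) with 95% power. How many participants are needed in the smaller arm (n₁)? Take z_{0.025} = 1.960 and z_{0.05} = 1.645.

With allocation ratio k = n₂/n₁ = 3, Var(x̄₁−x̄₂) = σ²(1/n₁ + 1/(k·n₁)) = σ²·(k+1)/(k·n₁).
So n₁ = (1 + 1/k)·((z_{α/2} + z_β)/d)² = 1.333 × (3.605/0.32)².
n₁ = 1.333 × 126.91 = 169.2.
Round up: n₁ = 170, giving n₂ = 3 × 170 = 510.

n₁ = 170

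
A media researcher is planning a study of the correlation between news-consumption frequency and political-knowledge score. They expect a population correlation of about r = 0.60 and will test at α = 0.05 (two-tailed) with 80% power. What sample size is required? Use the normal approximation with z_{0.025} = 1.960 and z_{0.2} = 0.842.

Fisher's z: C = ½·ln((1+r)/(1−r)) = ½·ln(4.0000) = 0.6931.
n = ((z_{α/2} + z_β)/C)² + 3.
(1.960 + 0.842) / 0.6931 = 2.802 / 0.6931 = 4.043.
n = 4.043² + 3 = 16.34 + 3 = 19.3.
Round up.

n = 20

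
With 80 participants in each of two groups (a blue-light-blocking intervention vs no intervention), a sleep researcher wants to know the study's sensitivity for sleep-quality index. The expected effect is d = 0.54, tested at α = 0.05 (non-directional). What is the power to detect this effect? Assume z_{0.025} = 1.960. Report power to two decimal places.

power ≈ 0.93

For two equal groups, power = Φ(d·√(n/2) − z_{α/2}).
d·√(n/2) = 0.54 × √(80/2) = 0.54 × 6.325 = 3.415.
z_β = 3.415 − 1.960 = 1.455.
Power = Φ(1.455) = 0.927.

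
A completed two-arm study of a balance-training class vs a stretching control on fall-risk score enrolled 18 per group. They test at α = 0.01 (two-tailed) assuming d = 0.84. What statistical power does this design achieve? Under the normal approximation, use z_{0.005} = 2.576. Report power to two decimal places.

power ≈ 0.48

For two equal groups, power = Φ(d·√(n/2) − z_{α/2}).
d·√(n/2) = 0.84 × √(18/2) = 0.84 × 3.000 = 2.520.
z_β = 2.520 − 2.576 = -0.056.
Power = Φ(-0.056) = 0.478.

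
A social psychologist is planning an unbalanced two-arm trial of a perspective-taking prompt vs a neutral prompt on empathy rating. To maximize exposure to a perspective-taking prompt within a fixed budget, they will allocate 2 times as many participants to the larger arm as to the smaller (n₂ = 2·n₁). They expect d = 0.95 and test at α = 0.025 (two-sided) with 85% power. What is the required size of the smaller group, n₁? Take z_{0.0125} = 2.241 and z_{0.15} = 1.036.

n₁ = 18

With allocation ratio k = n₂/n₁ = 2, Var(x̄₁−x̄₂) = σ²(1/n₁ + 1/(k·n₁)) = σ²·(k+1)/(k·n₁).
So n₁ = (1 + 1/k)·((z_{α/2} + z_β)/d)² = 1.500 × (3.277/0.95)².
n₁ = 1.500 × 11.90 = 17.8.
Round up: n₁ = 18, giving n₂ = 2 × 18 = 36.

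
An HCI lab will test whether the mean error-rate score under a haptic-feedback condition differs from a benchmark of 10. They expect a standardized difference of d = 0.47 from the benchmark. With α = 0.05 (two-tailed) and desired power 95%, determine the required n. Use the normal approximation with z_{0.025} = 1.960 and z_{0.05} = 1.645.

n = 59

For a one-sample test: n = ((z_{α/2} + z_β) / d)².
z_{α/2} + z_β = 1.960 + 1.645 = 3.605.
n = (3.605 / 0.47)² = 7.670² = 58.83.
Round up.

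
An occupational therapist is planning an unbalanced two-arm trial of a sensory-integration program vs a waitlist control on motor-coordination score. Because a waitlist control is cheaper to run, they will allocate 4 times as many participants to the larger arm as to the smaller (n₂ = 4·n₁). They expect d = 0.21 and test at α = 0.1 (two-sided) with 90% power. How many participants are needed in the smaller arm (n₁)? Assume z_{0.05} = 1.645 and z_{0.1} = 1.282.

With allocation ratio k = n₂/n₁ = 4, Var(x̄₁−x̄₂) = σ²(1/n₁ + 1/(k·n₁)) = σ²·(k+1)/(k·n₁).
So n₁ = (1 + 1/k)·((z_{α/2} + z_β)/d)² = 1.250 × (2.927/0.21)².
n₁ = 1.250 × 194.27 = 242.8.
Round up: n₁ = 243, giving n₂ = 4 × 243 = 972.

n₁ = 243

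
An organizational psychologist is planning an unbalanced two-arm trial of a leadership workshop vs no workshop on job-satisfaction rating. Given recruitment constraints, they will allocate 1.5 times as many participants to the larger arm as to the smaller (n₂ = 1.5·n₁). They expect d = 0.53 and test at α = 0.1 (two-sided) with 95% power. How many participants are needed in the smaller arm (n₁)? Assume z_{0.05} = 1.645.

With allocation ratio k = n₂/n₁ = 1.5, Var(x̄₁−x̄₂) = σ²(1/n₁ + 1/(k·n₁)) = σ²·(k+1)/(k·n₁).
So n₁ = (1 + 1/k)·((z_{α/2} + z_β)/d)² = 1.667 × (3.290/0.53)².
n₁ = 1.667 × 38.53 = 64.2.
Round up: n₁ = 65, giving n₂ = ⌈1.5 × 65⌉ = ⌈97.5⌉ = 98.

n₁ = 65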